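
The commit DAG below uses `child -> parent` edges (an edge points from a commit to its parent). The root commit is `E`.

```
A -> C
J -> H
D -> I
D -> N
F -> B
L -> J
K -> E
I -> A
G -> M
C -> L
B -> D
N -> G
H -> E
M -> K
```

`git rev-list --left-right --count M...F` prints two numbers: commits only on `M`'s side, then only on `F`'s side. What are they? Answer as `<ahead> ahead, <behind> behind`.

0 ahead, 11 behind

Reachable from M: {E, K, M}.
Reachable from F: {A, B, C, D, E, F, G, H, I, J, K, L, M, N}.
Only in M's history (ahead): {} — 0.
Only in F's history (behind): {A, B, C, D, F, G, H, I, J, L, N} — 11.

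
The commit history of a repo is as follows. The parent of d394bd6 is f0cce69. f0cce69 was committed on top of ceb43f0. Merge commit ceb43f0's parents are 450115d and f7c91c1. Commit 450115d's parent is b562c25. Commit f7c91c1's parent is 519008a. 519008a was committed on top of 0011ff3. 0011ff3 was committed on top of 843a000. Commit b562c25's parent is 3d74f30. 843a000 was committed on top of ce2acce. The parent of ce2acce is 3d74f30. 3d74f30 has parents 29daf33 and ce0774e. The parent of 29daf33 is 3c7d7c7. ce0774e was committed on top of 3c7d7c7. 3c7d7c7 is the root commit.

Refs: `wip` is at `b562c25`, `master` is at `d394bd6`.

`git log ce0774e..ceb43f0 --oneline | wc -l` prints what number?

10

Reachable from ceb43f0: {0011ff3, 29daf33, 3c7d7c7, 3d74f30, 450115d, 519008a, 843a000, b562c25, ce0774e, ce2acce, ceb43f0, f7c91c1}.
Reachable from ce0774e: {3c7d7c7, ce0774e}.
In ceb43f0's history but not ce0774e's: {0011ff3, 29daf33, 3d74f30, 450115d, 519008a, 843a000, b562c25, ce2acce, ceb43f0, f7c91c1} — 10 commits.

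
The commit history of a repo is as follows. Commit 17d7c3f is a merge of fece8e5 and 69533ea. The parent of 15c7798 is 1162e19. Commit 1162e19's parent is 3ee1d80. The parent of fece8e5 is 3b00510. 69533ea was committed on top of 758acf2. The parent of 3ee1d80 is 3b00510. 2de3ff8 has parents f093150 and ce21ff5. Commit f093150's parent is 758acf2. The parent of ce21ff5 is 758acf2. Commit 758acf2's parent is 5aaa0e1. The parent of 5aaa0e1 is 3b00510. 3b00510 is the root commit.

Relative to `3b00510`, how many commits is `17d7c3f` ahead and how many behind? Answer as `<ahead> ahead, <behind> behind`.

5 ahead, 0 behind

Reachable from 17d7c3f: {17d7c3f, 3b00510, 5aaa0e1, 69533ea, 758acf2, fece8e5}.
Reachable from 3b00510: {3b00510}.
Only in 17d7c3f's history (ahead): {17d7c3f, 5aaa0e1, 69533ea, 758acf2, fece8e5} — 5.
Only in 3b00510's history (behind): {} — 0.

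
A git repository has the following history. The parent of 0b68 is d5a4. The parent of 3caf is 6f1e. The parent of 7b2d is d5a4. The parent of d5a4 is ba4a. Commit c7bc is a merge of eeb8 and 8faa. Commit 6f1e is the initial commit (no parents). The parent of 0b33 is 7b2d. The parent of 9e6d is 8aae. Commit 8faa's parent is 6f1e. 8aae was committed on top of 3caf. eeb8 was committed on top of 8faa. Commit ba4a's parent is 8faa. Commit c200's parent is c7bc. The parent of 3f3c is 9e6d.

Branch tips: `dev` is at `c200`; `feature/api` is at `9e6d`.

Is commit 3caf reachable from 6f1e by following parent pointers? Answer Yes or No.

Ancestors of 6f1e: {6f1e}.
3caf is not in that set, so it is not an ancestor of 6f1e.

No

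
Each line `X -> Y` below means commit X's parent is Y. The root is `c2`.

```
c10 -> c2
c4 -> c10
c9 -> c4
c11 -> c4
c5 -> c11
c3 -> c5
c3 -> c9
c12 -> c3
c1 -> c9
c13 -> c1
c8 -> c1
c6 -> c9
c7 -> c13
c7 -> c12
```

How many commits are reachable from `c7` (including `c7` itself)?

11

Walking parent pointers from c7: reachable set = {c1, c10, c11, c12, c13, c2, c3, c4, c5, c7, c9}.
That is 11 commits.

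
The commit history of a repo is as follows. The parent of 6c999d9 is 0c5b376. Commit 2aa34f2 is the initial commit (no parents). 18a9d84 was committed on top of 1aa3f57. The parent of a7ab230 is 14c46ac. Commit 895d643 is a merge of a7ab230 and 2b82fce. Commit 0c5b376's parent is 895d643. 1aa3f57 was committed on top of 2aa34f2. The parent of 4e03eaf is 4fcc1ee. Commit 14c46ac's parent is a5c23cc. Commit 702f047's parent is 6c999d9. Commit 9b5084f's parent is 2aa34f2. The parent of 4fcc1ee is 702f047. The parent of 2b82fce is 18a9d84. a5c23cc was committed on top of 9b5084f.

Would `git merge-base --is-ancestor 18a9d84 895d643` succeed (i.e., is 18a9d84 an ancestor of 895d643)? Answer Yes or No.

Yes

Ancestors of 895d643 (commits reachable by following parents): {14c46ac, 18a9d84, 1aa3f57, 2aa34f2, 2b82fce, 895d643, 9b5084f, a5c23cc, a7ab230}.
18a9d84 is in that set, so it is an ancestor of 895d643.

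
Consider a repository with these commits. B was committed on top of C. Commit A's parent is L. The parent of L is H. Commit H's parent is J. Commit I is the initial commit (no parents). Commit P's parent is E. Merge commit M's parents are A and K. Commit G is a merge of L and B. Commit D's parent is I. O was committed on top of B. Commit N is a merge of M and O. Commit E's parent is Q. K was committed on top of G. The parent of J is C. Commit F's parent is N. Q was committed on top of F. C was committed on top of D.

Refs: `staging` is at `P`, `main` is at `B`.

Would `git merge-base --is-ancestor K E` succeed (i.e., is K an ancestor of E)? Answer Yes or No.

Yes

Ancestors of E (commits reachable by following parents): {A, B, C, D, E, F, G, H, I, J, K, L, M, N, O, Q}.
K is in that set, so it is an ancestor of E.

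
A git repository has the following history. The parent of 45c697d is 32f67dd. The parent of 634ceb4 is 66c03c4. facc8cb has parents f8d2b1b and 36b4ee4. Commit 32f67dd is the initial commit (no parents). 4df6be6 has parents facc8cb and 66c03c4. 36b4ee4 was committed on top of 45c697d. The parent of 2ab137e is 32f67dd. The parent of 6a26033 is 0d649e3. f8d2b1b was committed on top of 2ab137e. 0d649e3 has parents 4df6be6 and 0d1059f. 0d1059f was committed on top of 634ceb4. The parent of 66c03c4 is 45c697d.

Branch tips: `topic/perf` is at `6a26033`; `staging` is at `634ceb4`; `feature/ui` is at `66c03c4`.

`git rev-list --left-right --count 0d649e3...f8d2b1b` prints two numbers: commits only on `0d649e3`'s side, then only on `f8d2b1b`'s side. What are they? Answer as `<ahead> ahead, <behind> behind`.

8 ahead, 0 behind

Reachable from 0d649e3: {0d1059f, 0d649e3, 2ab137e, 32f67dd, 36b4ee4, 45c697d, 4df6be6, 634ceb4, 66c03c4, f8d2b1b, facc8cb}.
Reachable from f8d2b1b: {2ab137e, 32f67dd, f8d2b1b}.
Only in 0d649e3's history (ahead): {0d1059f, 0d649e3, 36b4ee4, 45c697d, 4df6be6, 634ceb4, 66c03c4, facc8cb} — 8.
Only in f8d2b1b's history (behind): {} — 0.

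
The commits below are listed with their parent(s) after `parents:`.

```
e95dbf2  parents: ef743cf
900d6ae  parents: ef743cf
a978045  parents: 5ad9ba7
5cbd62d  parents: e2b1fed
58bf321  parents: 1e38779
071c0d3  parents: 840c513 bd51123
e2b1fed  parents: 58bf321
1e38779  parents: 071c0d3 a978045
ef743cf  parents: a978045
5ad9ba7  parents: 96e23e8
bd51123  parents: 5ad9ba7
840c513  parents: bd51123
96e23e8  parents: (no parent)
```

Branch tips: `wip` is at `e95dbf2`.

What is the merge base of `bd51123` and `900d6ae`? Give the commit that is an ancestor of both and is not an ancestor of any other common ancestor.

5ad9ba7

Ancestors of bd51123: {5ad9ba7, 96e23e8, bd51123}.
Ancestors of 900d6ae: {5ad9ba7, 900d6ae, 96e23e8, a978045, ef743cf}.
Common ancestors: {5ad9ba7, 96e23e8}.
Among these, 5ad9ba7 is not an ancestor of any other common ancestor — it is the merge base.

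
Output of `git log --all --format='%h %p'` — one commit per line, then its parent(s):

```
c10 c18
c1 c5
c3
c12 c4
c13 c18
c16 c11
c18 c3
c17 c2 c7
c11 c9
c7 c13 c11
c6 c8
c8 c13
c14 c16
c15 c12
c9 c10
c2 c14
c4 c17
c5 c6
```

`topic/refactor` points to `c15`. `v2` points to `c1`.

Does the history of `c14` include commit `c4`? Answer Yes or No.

No

Ancestors of c14: {c10, c11, c14, c16, c18, c3, c9}.
c4 is not in that set, so it is not an ancestor of c14.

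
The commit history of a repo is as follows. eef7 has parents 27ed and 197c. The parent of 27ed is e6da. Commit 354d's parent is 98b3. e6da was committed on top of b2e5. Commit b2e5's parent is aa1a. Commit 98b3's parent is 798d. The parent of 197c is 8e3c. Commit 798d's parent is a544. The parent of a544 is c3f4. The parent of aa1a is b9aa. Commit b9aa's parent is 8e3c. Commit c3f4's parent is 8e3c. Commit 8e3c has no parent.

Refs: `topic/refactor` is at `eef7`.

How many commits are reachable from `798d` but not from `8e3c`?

Reachable from 798d: {798d, 8e3c, a544, c3f4}.
Reachable from 8e3c: {8e3c}.
In 798d's history but not 8e3c's: {798d, a544, c3f4} — 3 commits.

3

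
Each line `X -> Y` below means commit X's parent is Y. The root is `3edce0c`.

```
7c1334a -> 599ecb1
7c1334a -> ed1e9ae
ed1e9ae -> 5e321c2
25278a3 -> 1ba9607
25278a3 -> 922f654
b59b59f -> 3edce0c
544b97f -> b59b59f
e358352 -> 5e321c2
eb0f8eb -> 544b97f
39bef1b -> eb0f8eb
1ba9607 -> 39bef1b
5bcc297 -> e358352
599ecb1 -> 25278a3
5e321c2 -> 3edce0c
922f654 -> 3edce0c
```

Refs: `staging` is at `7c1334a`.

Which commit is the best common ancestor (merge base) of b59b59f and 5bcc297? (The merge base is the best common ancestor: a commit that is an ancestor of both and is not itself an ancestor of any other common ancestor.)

3edce0c

Ancestors of b59b59f: {3edce0c, b59b59f}.
Ancestors of 5bcc297: {3edce0c, 5bcc297, 5e321c2, e358352}.
Common ancestors: {3edce0c}.
The only common ancestor is 3edce0c, so it is the merge base.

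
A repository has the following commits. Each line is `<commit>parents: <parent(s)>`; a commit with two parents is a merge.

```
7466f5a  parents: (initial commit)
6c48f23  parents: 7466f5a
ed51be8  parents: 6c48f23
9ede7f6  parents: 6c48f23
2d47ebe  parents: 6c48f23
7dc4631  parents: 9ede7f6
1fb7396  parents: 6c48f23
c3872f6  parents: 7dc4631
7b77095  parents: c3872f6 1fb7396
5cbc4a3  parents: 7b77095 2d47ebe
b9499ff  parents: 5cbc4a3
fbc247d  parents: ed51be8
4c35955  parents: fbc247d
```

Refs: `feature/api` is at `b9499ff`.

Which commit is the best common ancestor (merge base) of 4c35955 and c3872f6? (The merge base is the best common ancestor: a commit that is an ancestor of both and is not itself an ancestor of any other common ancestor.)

Ancestors of 4c35955: {4c35955, 6c48f23, 7466f5a, ed51be8, fbc247d}.
Ancestors of c3872f6: {6c48f23, 7466f5a, 7dc4631, 9ede7f6, c3872f6}.
Common ancestors: {6c48f23, 7466f5a}.
Among these, 6c48f23 is not an ancestor of any other common ancestor — it is the merge base.

6c48f23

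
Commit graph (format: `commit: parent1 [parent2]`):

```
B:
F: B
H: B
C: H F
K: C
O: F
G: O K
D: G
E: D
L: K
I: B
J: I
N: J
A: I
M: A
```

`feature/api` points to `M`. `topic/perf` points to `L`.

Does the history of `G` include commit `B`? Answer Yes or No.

Ancestors of G (commits reachable by following parents): {B, C, F, G, H, K, O}.
B is in that set, so it is an ancestor of G.

Yes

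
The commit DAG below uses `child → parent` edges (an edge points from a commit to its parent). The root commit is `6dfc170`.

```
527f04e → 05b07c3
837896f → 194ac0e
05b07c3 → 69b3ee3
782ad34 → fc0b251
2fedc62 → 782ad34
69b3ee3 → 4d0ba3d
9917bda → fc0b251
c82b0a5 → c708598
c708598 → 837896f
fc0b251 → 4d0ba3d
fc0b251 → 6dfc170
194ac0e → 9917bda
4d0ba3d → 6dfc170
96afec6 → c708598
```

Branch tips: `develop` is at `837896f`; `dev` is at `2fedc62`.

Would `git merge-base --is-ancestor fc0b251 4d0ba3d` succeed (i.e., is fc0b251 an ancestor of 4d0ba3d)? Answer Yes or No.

Ancestors of 4d0ba3d: {4d0ba3d, 6dfc170}.
fc0b251 is not in that set, so it is not an ancestor of 4d0ba3d.

No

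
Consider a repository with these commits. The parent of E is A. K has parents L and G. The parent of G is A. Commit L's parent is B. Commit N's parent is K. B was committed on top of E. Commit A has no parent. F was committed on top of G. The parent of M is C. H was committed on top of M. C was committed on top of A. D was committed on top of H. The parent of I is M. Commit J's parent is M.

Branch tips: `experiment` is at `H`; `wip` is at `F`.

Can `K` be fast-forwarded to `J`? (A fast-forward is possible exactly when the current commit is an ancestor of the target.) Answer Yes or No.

A fast-forward from K to J is possible iff K is an ancestor of J.
Ancestors of J: {A, C, J, M}.
K is not among them, so fast-forward is not possible.

No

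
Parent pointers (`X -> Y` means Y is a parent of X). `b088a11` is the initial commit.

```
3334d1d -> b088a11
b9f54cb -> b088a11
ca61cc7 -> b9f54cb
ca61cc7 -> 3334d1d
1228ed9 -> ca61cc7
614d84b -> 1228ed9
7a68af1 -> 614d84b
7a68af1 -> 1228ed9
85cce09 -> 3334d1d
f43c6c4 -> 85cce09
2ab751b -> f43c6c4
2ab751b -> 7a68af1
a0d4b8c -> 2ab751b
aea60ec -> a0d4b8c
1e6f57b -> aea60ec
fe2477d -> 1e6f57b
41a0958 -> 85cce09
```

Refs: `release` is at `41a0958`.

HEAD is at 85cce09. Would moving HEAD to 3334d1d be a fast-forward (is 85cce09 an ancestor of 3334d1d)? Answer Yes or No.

No

A fast-forward from 85cce09 to 3334d1d is possible iff 85cce09 is an ancestor of 3334d1d.
Ancestors of 3334d1d: {3334d1d, b088a11}.
85cce09 is not among them, so fast-forward is not possible.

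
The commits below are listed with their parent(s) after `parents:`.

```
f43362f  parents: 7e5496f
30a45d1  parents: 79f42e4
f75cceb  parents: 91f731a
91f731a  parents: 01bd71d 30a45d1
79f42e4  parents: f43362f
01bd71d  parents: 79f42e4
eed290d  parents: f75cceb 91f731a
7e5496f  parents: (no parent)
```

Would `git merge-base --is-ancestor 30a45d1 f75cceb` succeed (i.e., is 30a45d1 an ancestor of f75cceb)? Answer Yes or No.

Yes

Ancestors of f75cceb (commits reachable by following parents): {01bd71d, 30a45d1, 79f42e4, 7e5496f, 91f731a, f43362f, f75cceb}.
30a45d1 is in that set, so it is an ancestor of f75cceb.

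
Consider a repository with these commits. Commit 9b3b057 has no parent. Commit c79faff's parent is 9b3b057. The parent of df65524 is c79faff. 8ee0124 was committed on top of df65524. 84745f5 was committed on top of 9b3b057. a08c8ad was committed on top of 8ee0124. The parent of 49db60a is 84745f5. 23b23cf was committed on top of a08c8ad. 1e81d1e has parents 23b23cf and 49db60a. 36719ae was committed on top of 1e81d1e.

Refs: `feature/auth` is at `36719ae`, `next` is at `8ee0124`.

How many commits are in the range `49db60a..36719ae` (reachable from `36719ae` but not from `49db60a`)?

Reachable from 36719ae: {1e81d1e, 23b23cf, 36719ae, 49db60a, 84745f5, 8ee0124, 9b3b057, a08c8ad, c79faff, df65524}.
Reachable from 49db60a: {49db60a, 84745f5, 9b3b057}.
In 36719ae's history but not 49db60a's: {1e81d1e, 23b23cf, 36719ae, 8ee0124, a08c8ad, c79faff, df65524} — 7 commits.

7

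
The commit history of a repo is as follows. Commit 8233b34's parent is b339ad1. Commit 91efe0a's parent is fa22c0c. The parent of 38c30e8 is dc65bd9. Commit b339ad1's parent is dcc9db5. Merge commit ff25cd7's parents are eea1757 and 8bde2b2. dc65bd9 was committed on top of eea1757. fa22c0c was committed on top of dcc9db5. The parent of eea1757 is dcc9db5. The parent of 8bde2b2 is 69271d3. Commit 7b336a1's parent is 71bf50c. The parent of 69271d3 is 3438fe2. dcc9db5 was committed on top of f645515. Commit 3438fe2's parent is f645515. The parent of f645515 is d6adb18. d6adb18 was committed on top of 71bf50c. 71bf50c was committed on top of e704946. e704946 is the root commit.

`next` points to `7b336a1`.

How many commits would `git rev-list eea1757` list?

6

Walking parent pointers from eea1757: reachable set = {71bf50c, d6adb18, dcc9db5, e704946, eea1757, f645515}.
That is 6 commits.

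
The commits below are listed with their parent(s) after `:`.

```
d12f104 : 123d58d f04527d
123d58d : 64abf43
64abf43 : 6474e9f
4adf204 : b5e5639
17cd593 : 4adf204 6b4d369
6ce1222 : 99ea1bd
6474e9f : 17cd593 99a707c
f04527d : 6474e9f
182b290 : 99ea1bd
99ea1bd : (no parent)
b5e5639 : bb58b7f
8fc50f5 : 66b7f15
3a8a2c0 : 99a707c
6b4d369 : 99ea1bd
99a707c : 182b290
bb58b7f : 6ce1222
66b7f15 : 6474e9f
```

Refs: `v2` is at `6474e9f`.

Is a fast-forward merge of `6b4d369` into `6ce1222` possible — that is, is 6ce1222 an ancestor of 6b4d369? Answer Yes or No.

No

A fast-forward from 6ce1222 to 6b4d369 is possible iff 6ce1222 is an ancestor of 6b4d369.
Ancestors of 6b4d369: {6b4d369, 99ea1bd}.
6ce1222 is not among them, so fast-forward is not possible.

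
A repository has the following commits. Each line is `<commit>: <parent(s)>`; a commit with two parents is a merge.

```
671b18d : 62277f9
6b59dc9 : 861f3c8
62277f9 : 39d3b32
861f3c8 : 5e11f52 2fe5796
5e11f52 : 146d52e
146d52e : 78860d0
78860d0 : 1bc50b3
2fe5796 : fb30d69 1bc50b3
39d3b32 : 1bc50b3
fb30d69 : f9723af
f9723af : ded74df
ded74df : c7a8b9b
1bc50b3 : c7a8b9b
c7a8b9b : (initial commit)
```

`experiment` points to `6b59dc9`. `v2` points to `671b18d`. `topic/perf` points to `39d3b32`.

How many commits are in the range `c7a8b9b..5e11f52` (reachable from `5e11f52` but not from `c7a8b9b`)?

4

Reachable from 5e11f52: {146d52e, 1bc50b3, 5e11f52, 78860d0, c7a8b9b}.
Reachable from c7a8b9b: {c7a8b9b}.
In 5e11f52's history but not c7a8b9b's: {146d52e, 1bc50b3, 5e11f52, 78860d0} — 4 commits.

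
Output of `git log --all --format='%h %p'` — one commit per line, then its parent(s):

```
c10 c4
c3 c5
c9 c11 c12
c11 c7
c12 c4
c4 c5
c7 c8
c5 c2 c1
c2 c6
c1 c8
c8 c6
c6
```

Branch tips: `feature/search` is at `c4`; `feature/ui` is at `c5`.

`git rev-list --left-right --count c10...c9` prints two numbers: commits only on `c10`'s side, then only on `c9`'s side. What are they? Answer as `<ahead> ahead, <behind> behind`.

1 ahead, 4 behind

Reachable from c10: {c1, c10, c2, c4, c5, c6, c8}.
Reachable from c9: {c1, c11, c12, c2, c4, c5, c6, c7, c8, c9}.
Only in c10's history (ahead): {c10} — 1.
Only in c9's history (behind): {c11, c12, c7, c9} — 4.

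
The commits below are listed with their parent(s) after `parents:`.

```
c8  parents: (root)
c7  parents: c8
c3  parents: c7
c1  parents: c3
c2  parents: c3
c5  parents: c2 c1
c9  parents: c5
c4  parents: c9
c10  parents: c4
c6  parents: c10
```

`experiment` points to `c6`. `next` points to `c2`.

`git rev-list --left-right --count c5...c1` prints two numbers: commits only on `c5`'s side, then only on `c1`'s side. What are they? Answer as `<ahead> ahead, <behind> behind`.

2 ahead, 0 behind

Reachable from c5: {c1, c2, c3, c5, c7, c8}.
Reachable from c1: {c1, c3, c7, c8}.
Only in c5's history (ahead): {c2, c5} — 2.
Only in c1's history (behind): {} — 0.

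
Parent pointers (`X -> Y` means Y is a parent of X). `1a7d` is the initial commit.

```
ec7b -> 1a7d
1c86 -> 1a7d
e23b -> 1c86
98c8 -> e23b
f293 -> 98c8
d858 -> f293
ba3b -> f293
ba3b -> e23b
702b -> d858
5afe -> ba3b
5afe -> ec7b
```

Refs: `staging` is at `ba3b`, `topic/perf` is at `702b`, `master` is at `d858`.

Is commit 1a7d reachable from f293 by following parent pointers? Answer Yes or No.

Yes

Ancestors of f293 (commits reachable by following parents): {1a7d, 1c86, 98c8, e23b, f293}.
1a7d is in that set, so it is an ancestor of f293.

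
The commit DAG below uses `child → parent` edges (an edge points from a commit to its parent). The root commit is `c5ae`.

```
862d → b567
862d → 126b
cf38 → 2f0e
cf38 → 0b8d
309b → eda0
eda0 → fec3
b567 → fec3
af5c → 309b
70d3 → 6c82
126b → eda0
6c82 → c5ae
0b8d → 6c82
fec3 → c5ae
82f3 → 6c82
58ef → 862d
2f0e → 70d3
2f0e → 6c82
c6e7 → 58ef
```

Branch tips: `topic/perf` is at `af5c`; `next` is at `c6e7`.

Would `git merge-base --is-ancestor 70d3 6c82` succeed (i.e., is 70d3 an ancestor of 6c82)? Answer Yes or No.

Ancestors of 6c82: {6c82, c5ae}.
70d3 is not in that set, so it is not an ancestor of 6c82.

No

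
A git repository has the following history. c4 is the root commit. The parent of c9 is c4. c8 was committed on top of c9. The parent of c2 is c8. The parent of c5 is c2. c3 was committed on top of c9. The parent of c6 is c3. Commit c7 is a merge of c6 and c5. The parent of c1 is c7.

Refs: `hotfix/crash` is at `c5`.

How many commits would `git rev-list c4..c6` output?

3

Reachable from c6: {c3, c4, c6, c9}.
Reachable from c4: {c4}.
In c6's history but not c4's: {c3, c6, c9} — 3 commits.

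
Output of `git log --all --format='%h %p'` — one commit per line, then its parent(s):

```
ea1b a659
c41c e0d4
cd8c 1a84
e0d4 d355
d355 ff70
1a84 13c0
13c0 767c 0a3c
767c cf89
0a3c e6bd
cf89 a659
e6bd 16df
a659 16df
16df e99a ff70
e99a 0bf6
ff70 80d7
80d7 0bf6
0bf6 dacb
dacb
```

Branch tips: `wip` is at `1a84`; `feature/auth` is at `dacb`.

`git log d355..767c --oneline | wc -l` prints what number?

Reachable from 767c: {0bf6, 16df, 767c, 80d7, a659, cf89, dacb, e99a, ff70}.
Reachable from d355: {0bf6, 80d7, d355, dacb, ff70}.
In 767c's history but not d355's: {16df, 767c, a659, cf89, e99a} — 5 commits.

5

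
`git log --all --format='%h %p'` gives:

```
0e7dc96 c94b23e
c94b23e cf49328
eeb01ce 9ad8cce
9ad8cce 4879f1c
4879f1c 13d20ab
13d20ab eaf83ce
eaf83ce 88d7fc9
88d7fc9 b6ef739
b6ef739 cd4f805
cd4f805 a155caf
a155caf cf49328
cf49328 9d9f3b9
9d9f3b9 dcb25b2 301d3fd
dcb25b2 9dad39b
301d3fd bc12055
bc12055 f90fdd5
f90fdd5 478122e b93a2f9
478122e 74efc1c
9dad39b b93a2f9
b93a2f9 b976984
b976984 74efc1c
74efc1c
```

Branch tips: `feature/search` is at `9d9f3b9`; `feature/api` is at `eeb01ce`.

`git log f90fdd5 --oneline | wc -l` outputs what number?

5

Walking parent pointers from f90fdd5: reachable set = {478122e, 74efc1c, b93a2f9, b976984, f90fdd5}.
That is 5 commits.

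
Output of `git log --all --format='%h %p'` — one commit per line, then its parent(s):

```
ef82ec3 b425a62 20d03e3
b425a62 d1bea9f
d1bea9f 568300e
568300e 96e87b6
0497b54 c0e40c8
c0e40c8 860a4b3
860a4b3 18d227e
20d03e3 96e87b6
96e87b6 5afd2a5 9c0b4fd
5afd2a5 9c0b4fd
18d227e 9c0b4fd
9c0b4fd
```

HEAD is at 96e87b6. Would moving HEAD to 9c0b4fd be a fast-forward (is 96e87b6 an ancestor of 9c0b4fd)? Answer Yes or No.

A fast-forward from 96e87b6 to 9c0b4fd is possible iff 96e87b6 is an ancestor of 9c0b4fd.
Ancestors of 9c0b4fd: {9c0b4fd}.
96e87b6 is not among them, so fast-forward is not possible.

No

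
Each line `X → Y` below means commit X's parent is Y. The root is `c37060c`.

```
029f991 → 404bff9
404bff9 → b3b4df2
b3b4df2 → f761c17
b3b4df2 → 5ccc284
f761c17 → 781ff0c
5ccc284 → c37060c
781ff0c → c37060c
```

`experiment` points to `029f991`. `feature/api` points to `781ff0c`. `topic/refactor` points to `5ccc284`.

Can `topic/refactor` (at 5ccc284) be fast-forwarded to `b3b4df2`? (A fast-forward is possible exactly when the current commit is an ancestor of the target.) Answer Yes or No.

A fast-forward from 5ccc284 to b3b4df2 is possible iff 5ccc284 is an ancestor of b3b4df2.
Ancestors of b3b4df2: {5ccc284, 781ff0c, b3b4df2, c37060c, f761c17}.
5ccc284 is among them, so fast-forward is possible.

Yes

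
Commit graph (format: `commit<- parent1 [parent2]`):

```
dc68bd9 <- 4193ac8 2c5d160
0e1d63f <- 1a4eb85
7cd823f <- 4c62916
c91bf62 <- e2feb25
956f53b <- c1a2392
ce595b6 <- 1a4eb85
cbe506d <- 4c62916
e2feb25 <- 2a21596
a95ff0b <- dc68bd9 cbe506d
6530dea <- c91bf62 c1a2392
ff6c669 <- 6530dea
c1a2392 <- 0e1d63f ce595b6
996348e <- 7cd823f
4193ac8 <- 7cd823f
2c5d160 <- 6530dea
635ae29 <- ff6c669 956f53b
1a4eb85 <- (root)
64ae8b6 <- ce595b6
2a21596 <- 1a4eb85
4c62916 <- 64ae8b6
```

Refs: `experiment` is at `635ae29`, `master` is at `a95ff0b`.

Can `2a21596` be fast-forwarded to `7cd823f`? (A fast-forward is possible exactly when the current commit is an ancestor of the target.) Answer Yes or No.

No

A fast-forward from 2a21596 to 7cd823f is possible iff 2a21596 is an ancestor of 7cd823f.
Ancestors of 7cd823f: {1a4eb85, 4c62916, 64ae8b6, 7cd823f, ce595b6}.
2a21596 is not among them, so fast-forward is not possible.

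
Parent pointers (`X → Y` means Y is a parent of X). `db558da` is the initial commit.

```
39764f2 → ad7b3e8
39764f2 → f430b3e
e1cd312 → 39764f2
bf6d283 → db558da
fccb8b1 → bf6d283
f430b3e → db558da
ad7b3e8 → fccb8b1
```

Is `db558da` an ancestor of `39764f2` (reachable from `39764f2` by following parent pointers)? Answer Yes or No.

Yes

Ancestors of 39764f2 (commits reachable by following parents): {39764f2, ad7b3e8, bf6d283, db558da, f430b3e, fccb8b1}.
db558da is in that set, so it is an ancestor of 39764f2.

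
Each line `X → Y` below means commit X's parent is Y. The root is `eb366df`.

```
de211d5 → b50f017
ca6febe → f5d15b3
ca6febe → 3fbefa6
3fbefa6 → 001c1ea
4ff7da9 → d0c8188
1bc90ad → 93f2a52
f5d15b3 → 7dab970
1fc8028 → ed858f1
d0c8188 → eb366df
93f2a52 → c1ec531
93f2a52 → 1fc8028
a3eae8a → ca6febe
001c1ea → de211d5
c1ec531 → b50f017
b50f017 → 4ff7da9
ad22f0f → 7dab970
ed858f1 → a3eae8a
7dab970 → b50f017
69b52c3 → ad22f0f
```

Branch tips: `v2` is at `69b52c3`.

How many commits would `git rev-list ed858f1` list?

12

Walking parent pointers from ed858f1: reachable set = {001c1ea, 3fbefa6, 4ff7da9, 7dab970, a3eae8a, b50f017, ca6febe, d0c8188, de211d5, eb366df, ed858f1, f5d15b3}.
That is 12 commits.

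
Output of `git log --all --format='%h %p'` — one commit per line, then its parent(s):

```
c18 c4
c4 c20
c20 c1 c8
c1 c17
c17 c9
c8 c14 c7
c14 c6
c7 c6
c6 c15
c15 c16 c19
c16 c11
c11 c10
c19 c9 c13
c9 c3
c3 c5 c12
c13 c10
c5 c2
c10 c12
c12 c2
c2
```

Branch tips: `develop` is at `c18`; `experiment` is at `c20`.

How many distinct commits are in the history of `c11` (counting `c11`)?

4

Walking parent pointers from c11: reachable set = {c10, c11, c12, c2}.
That is 4 commits.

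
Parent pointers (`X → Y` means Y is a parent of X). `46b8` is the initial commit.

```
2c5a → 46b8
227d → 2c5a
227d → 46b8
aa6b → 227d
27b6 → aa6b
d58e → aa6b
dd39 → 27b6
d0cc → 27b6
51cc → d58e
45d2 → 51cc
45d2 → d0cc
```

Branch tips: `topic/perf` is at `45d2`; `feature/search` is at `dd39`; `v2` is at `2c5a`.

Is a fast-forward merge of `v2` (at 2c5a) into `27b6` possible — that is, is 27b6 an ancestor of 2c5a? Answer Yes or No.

A fast-forward from 27b6 to 2c5a is possible iff 27b6 is an ancestor of 2c5a.
Ancestors of 2c5a: {2c5a, 46b8}.
27b6 is not among them, so fast-forward is not possible.

No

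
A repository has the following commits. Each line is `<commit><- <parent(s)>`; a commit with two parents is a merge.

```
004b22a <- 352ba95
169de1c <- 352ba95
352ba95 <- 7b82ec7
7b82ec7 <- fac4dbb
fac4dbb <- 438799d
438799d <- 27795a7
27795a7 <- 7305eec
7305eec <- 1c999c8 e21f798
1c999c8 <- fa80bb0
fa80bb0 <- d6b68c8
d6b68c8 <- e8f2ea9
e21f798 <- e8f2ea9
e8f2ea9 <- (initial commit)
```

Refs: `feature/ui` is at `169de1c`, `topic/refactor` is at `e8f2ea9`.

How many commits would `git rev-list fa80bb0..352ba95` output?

Reachable from 352ba95: {1c999c8, 27795a7, 352ba95, 438799d, 7305eec, 7b82ec7, d6b68c8, e21f798, e8f2ea9, fa80bb0, fac4dbb}.
Reachable from fa80bb0: {d6b68c8, e8f2ea9, fa80bb0}.
In 352ba95's history but not fa80bb0's: {1c999c8, 27795a7, 352ba95, 438799d, 7305eec, 7b82ec7, e21f798, fac4dbb} — 8 commits.

8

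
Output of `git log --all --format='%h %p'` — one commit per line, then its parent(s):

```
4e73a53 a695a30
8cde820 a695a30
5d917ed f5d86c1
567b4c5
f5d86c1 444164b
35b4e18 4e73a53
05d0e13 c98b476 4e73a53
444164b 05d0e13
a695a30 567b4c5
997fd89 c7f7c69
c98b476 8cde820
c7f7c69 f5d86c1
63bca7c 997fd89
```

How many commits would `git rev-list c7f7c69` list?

9

Walking parent pointers from c7f7c69: reachable set = {05d0e13, 444164b, 4e73a53, 567b4c5, 8cde820, a695a30, c7f7c69, c98b476, f5d86c1}.
That is 9 commits.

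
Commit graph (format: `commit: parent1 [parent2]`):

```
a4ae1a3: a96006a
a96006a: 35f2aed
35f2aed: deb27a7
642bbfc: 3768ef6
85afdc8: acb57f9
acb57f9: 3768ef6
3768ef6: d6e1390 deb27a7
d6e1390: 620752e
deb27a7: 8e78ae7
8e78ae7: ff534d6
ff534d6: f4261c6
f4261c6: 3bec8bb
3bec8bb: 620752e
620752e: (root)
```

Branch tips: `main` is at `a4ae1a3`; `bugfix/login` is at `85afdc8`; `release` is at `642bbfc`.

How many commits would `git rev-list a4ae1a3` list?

9

Walking parent pointers from a4ae1a3: reachable set = {35f2aed, 3bec8bb, 620752e, 8e78ae7, a4ae1a3, a96006a, deb27a7, f4261c6, ff534d6}.
That is 9 commits.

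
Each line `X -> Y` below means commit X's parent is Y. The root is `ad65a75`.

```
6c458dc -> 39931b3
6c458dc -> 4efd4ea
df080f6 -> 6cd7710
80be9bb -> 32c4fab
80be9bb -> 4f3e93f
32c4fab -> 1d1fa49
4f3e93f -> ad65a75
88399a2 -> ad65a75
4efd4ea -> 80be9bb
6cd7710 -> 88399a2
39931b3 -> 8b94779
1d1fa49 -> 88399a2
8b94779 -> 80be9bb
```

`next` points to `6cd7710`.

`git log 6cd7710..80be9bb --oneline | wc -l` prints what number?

4

Reachable from 80be9bb: {1d1fa49, 32c4fab, 4f3e93f, 80be9bb, 88399a2, ad65a75}.
Reachable from 6cd7710: {6cd7710, 88399a2, ad65a75}.
In 80be9bb's history but not 6cd7710's: {1d1fa49, 32c4fab, 4f3e93f, 80be9bb} — 4 commits.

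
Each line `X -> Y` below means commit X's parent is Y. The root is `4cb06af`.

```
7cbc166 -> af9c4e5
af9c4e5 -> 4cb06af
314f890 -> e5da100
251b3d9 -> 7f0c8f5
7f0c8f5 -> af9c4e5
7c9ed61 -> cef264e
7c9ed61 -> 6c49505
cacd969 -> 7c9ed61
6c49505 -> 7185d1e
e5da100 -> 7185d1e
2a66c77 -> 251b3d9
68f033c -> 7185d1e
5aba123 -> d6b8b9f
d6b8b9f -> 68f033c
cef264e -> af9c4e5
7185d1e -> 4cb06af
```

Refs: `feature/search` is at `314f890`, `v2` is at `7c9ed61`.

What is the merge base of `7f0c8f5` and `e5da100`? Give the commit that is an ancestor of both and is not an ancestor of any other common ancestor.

Ancestors of 7f0c8f5: {4cb06af, 7f0c8f5, af9c4e5}.
Ancestors of e5da100: {4cb06af, 7185d1e, e5da100}.
Common ancestors: {4cb06af}.
The only common ancestor is 4cb06af, so it is the merge base.

4cb06af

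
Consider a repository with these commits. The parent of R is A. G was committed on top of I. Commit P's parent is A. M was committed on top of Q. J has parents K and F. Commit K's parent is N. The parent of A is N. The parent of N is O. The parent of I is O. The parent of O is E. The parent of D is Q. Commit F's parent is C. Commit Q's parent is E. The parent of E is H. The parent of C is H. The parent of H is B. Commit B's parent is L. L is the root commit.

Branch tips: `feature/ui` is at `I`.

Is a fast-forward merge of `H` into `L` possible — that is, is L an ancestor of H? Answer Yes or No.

Yes

A fast-forward from L to H is possible iff L is an ancestor of H.
Ancestors of H: {B, H, L}.
L is among them, so fast-forward is possible.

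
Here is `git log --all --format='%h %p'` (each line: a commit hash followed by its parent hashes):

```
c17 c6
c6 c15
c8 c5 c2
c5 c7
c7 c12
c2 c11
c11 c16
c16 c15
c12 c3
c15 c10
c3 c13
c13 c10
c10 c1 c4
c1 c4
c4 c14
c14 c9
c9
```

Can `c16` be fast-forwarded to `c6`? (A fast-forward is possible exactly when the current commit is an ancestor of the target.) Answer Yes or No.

No

A fast-forward from c16 to c6 is possible iff c16 is an ancestor of c6.
Ancestors of c6: {c1, c10, c14, c15, c4, c6, c9}.
c16 is not among them, so fast-forward is not possible.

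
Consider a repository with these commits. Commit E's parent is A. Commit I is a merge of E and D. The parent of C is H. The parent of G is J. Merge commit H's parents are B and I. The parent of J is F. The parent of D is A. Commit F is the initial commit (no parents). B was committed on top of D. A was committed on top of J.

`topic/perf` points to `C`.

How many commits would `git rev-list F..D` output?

Reachable from D: {A, D, F, J}.
Reachable from F: {F}.
In D's history but not F's: {A, D, J} — 3 commits.

3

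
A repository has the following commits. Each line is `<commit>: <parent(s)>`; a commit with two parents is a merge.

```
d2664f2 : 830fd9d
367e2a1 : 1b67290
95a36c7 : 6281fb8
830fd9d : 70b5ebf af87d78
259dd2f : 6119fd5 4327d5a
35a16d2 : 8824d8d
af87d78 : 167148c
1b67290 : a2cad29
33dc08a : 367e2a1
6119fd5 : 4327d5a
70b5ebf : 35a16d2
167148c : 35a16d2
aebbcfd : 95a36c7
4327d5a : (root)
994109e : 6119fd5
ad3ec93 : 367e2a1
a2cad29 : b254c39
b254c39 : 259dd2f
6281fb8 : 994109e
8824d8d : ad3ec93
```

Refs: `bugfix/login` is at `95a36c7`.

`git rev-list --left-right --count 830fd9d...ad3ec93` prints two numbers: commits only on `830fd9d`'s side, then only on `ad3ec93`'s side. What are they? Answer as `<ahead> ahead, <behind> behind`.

6 ahead, 0 behind

Reachable from 830fd9d: {167148c, 1b67290, 259dd2f, 35a16d2, 367e2a1, 4327d5a, 6119fd5, 70b5ebf, 830fd9d, 8824d8d, a2cad29, ad3ec93, af87d78, b254c39}.
Reachable from ad3ec93: {1b67290, 259dd2f, 367e2a1, 4327d5a, 6119fd5, a2cad29, ad3ec93, b254c39}.
Only in 830fd9d's history (ahead): {167148c, 35a16d2, 70b5ebf, 830fd9d, 8824d8d, af87d78} — 6.
Only in ad3ec93's history (behind): {} — 0.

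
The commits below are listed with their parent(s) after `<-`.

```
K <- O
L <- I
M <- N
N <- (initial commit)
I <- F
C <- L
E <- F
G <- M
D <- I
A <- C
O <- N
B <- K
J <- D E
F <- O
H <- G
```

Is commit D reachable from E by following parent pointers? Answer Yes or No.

Ancestors of E: {E, F, N, O}.
D is not in that set, so it is not an ancestor of E.

No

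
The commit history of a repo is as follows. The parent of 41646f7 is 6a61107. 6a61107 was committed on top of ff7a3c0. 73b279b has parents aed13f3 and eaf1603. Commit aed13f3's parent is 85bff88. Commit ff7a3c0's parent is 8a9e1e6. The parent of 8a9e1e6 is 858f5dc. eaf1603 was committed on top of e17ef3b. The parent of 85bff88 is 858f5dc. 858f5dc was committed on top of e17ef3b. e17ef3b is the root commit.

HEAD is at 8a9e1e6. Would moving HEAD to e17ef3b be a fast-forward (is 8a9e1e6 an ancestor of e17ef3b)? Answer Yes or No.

A fast-forward from 8a9e1e6 to e17ef3b is possible iff 8a9e1e6 is an ancestor of e17ef3b.
Ancestors of e17ef3b: {e17ef3b}.
8a9e1e6 is not among them, so fast-forward is not possible.

No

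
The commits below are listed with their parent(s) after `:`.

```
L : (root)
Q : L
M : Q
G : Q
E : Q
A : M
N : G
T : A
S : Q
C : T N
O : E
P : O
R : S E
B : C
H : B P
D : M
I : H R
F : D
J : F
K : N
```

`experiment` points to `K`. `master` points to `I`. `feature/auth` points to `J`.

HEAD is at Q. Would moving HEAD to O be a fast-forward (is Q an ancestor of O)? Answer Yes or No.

Yes

A fast-forward from Q to O is possible iff Q is an ancestor of O.
Ancestors of O: {E, L, O, Q}.
Q is among them, so fast-forward is possible.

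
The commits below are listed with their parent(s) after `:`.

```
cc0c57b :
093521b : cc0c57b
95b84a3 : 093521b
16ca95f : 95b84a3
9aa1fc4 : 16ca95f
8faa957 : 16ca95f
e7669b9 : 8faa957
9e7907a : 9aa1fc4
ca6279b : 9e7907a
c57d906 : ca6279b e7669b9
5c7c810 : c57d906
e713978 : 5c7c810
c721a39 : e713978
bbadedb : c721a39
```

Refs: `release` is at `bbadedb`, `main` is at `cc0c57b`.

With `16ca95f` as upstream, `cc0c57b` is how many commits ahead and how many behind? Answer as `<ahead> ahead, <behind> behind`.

Reachable from cc0c57b: {cc0c57b}.
Reachable from 16ca95f: {093521b, 16ca95f, 95b84a3, cc0c57b}.
Only in cc0c57b's history (ahead): {} — 0.
Only in 16ca95f's history (behind): {093521b, 16ca95f, 95b84a3} — 3.

0 ahead, 3 behind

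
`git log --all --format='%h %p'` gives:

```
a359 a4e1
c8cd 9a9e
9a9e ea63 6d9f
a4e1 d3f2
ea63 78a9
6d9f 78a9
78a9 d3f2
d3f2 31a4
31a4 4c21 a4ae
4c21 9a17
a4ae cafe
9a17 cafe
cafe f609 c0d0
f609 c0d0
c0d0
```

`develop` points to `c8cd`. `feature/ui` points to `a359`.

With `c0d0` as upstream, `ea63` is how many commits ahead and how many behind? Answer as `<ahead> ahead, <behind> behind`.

Reachable from ea63: {31a4, 4c21, 78a9, 9a17, a4ae, c0d0, cafe, d3f2, ea63, f609}.
Reachable from c0d0: {c0d0}.
Only in ea63's history (ahead): {31a4, 4c21, 78a9, 9a17, a4ae, cafe, d3f2, ea63, f609} — 9.
Only in c0d0's history (behind): {} — 0.

9 ahead, 0 behind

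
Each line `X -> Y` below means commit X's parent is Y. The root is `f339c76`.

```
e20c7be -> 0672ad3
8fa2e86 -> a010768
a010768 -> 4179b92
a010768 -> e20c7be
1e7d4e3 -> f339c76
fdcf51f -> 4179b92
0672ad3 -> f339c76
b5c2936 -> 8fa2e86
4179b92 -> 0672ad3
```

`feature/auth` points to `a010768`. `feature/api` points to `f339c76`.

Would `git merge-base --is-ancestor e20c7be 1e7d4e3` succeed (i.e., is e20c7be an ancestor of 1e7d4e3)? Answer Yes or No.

No

Ancestors of 1e7d4e3: {1e7d4e3, f339c76}.
e20c7be is not in that set, so it is not an ancestor of 1e7d4e3.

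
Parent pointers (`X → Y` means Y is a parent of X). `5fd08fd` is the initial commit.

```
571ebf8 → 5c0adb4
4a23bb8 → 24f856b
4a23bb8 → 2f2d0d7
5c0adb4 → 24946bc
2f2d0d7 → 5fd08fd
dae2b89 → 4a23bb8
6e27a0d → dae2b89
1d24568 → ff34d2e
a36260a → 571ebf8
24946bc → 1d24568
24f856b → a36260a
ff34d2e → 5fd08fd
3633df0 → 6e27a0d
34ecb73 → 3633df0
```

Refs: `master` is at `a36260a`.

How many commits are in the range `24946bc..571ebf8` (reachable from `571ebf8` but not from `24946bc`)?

2

Reachable from 571ebf8: {1d24568, 24946bc, 571ebf8, 5c0adb4, 5fd08fd, ff34d2e}.
Reachable from 24946bc: {1d24568, 24946bc, 5fd08fd, ff34d2e}.
In 571ebf8's history but not 24946bc's: {571ebf8, 5c0adb4} — 2 commits.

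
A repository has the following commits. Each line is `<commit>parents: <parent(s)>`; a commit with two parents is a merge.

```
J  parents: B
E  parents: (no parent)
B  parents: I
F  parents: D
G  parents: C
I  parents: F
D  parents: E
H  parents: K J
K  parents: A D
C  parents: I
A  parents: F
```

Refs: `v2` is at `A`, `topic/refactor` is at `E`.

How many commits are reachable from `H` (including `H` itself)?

9

Walking parent pointers from H: reachable set = {A, B, D, E, F, H, I, J, K}.
That is 9 commits.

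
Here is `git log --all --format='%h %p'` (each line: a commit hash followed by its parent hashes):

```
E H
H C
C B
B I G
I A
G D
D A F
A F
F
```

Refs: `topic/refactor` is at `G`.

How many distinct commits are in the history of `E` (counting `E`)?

9

Walking parent pointers from E: reachable set = {A, B, C, D, E, F, G, H, I}.
That is 9 commits.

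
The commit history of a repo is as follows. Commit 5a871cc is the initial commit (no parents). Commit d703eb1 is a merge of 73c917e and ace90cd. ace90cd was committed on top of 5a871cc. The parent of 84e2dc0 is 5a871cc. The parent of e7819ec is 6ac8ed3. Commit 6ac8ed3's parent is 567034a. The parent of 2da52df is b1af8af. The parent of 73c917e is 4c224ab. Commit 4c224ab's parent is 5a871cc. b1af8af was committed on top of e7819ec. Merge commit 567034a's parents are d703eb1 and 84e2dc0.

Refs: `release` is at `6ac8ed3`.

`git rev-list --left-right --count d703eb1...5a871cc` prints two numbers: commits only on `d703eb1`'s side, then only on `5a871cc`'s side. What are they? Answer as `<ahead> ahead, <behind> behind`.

Reachable from d703eb1: {4c224ab, 5a871cc, 73c917e, ace90cd, d703eb1}.
Reachable from 5a871cc: {5a871cc}.
Only in d703eb1's history (ahead): {4c224ab, 73c917e, ace90cd, d703eb1} — 4.
Only in 5a871cc's history (behind): {} — 0.

4 ahead, 0 behind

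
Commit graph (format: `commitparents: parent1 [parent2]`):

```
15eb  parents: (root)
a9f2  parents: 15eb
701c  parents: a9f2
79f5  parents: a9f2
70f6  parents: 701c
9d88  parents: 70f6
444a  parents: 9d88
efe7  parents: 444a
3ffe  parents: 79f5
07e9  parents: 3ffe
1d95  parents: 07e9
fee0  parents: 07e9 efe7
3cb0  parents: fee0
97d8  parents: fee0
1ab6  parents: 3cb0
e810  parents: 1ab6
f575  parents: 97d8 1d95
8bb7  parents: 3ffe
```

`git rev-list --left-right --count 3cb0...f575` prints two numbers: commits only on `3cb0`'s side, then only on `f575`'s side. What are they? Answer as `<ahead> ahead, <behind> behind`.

Reachable from 3cb0: {07e9, 15eb, 3cb0, 3ffe, 444a, 701c, 70f6, 79f5, 9d88, a9f2, efe7, fee0}.
Reachable from f575: {07e9, 15eb, 1d95, 3ffe, 444a, 701c, 70f6, 79f5, 97d8, 9d88, a9f2, efe7, f575, fee0}.
Only in 3cb0's history (ahead): {3cb0} — 1.
Only in f575's history (behind): {1d95, 97d8, f575} — 3.

1 ahead, 3 behind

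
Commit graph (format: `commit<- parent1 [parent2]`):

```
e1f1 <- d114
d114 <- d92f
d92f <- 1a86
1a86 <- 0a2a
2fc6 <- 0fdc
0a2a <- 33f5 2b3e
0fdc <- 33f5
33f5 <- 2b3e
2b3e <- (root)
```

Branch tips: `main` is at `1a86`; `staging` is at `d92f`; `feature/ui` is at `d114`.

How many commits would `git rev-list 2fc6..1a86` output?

2

Reachable from 1a86: {0a2a, 1a86, 2b3e, 33f5}.
Reachable from 2fc6: {0fdc, 2b3e, 2fc6, 33f5}.
In 1a86's history but not 2fc6's: {0a2a, 1a86} — 2 commits.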